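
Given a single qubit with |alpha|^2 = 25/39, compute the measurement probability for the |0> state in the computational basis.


|alpha|^2 = 25/39 = 0.6410
|beta|^2 = 1 - 25/39 = 14/39 = 0.3590
P(|0>) = |alpha|^2 = 0.6410

0.6410


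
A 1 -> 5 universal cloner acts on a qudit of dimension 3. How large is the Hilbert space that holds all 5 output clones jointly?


Output space = H^(tensor 5) where dim(H) = 3
dim = 3^5
= 9 (after 2 factors)
= 27 (after 3 factors)
= 81 (after 4 factors)
= 243 (after 5 factors)
= 243

243


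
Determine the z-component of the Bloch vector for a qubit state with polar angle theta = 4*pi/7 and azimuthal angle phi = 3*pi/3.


theta = 1.7952, phi = 3.1416
r_z = cos(theta) = -0.2225

-0.2225


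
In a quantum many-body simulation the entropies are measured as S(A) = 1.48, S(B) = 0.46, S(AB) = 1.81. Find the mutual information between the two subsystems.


I(A:B) = S(A) + S(B) - S(AB)
= 1.48 + 0.46 - 1.81
= 0.1300

0.1300


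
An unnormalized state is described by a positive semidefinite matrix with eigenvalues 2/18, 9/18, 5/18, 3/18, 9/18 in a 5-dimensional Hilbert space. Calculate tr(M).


tr(M) = sum of eigenvalues
= 2/18 + 9/18 + 5/18 + 3/18 + 9/18
= 28/18
= 1.5556

1.5556


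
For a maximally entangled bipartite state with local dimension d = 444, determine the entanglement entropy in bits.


For a maximally entangled state in d x d:
S = log2(d) = log2(444)
= 8.7944

8.7944


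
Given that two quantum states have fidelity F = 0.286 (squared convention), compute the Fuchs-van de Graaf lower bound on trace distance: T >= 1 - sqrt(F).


Fuchs-van de Graaf (squared-fidelity convention): 1 - sqrt(F) <= T <= sqrt(1 - F).
Lower bound: T >= 1 - sqrt(F)
sqrt(F) = sqrt(0.286) = 0.5348
T >= 1 - 0.5348
T >= 0.4652

0.4652


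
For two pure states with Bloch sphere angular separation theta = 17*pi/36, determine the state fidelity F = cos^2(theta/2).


For states separated by angle theta on Bloch sphere:
F = cos^2(theta/2)
theta = 17*pi/36 = 1.4835
theta/2 = 0.7418
cos(theta/2) = 0.7373
F = 0.5436

0.5436


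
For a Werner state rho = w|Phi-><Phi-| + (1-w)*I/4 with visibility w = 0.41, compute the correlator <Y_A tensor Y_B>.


|Phi-> = (|00> - |11>)/sqrt(2)
For the pure Bell state, <Y_A Y_B> = +1 (Bell-state Pauli correlator).
The maximally-mixed part I/4 has tr(I/4 * P tensor P) = 0 for any traceless Pauli P.
So <Y_A Y_B>_rho = w * (+1) + (1 - w) * 0
= 0.41 * (+1)
= 0.4100

0.4100


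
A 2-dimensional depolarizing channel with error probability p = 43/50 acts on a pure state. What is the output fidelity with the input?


F = (1-p) + p/d
= (1 - 0.8600) + 0.8600/2
= 0.1400 + 0.4300
= 0.5700

0.5700


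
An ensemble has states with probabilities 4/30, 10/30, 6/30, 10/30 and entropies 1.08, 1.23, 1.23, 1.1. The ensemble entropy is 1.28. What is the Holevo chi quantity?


chi = S(rho) - sum_i p_i * S(rho_i)
Weighted entropy = 4/30 * 1.08 + 10/30 * 1.23 + 6/30 * 1.23 + 10/30 * 1.1
= 1.1667
chi = 1.28 - 1.1667
= 0.1133

0.1133


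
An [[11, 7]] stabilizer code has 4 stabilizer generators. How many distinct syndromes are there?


Each stabilizer generator gives a binary (+1 or -1) measurement outcome.
With 4 independent generators:
Total syndromes = 2^4
= 16

16


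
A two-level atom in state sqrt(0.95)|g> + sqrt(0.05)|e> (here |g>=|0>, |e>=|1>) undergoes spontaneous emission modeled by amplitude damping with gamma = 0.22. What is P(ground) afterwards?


For amplitude damping with parameter gamma on state sqrt(a)|0> + sqrt(b)|1>:
alpha^2 = 0.95, beta^2 = 0.05
P(|0>) = alpha^2 + gamma * beta^2
= 0.95 + 0.22 * 0.05
= 0.95 + 0.0110
= 0.9610

0.9610


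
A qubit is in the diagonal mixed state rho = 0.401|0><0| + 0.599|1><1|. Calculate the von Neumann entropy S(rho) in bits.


S = -p*log2(p) - (1-p)*log2(1-p)
p = 0.4010, 1-p = 0.5990
= -0.4010 * log2(0.4010) - 0.5990 * log2(0.5990)
= -(-0.5286) - (-0.4429)
= 0.9715

0.9715


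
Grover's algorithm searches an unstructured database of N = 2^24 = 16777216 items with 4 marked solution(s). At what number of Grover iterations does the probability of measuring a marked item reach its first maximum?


After j Grover iterations the success probability is P(j) = sin^2((2j+1)*theta), where sin(theta) = sqrt(k/N).
N = 2^24 = 16777216, k = 4
sin(theta) = sqrt(k/N) = 0.00048828125
theta = arcsin(sqrt(k/N)) = 0.0004882812694 rad
P(j) reaches its first maximum when (2j+1)*theta is as close as possible to pi/2, i.e. j = round(pi/(4*theta) - 1/2).
pi/(4*theta) - 1/2 = 1607.9954
(For comparison, the common estimate pi/4 * sqrt(N/k) = 1608.4954; the exact maximiser is used here.)
Optimal iterations = 1608

1608


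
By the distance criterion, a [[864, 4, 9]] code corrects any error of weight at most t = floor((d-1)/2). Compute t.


Code parameters: [[864, 4, 9]], distance d = 9.
Number of correctable errors = floor((d-1)/2)
= floor((9 - 1)/2)
= floor(8/2)
= 4

4


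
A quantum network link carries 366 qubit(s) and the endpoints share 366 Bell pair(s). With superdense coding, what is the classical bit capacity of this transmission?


Superdense coding allows 2 classical bits per shared entangled pair.
366 pair(s) -> 2 * 366 = 732 classical bits

732


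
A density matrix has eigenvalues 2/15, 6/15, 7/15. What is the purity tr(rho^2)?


tr(rho^2) = sum of eigenvalues squared
= (2/15)^2 + (6/15)^2 + (7/15)^2
= (4 + 36 + 49) / 225
= 89/225
= 0.3956

0.3956


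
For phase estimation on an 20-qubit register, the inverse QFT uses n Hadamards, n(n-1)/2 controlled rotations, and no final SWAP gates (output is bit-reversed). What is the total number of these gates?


Hadamard gates: 20
Controlled rotations: n*(n-1)/2 = 20*19/2 = 190
SWAP gates: 0 (omitted)
Total = 20 + 190
= 210

210


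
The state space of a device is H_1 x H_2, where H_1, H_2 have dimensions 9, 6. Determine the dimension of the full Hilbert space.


dim(H_1 x H_2) = 9 * 6
= 54

54


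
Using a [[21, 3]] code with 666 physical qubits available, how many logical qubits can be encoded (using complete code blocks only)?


Each code block uses 21 physical qubits for 3 logical qubit(s).
Number of complete blocks = floor(666 / 21) = 31
Logical qubits = 31 * 3
= 93

93


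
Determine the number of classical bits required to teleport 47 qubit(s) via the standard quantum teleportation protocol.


Quantum teleportation requires 2 classical bits per qubit teleported.
47 qubit(s) -> 2 * 47 = 94 classical bits

94


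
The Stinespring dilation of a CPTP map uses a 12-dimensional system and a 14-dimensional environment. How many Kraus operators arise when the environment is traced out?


Tracing out the environment in an orthonormal basis {|i>_E} gives Kraus operators K_i = <i|_E U |0>_E.
Number of Kraus operators = dim(H_env) = d_env
= 14

14


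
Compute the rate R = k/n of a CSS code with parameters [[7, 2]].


Code rate R = k/n
= 2/7
= 0.2857

0.2857


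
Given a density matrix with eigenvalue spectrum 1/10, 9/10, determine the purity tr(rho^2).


tr(rho^2) = sum of eigenvalues squared
= (1/10)^2 + (9/10)^2
= (1 + 81) / 100
= 82/100
= 0.8200

0.8200


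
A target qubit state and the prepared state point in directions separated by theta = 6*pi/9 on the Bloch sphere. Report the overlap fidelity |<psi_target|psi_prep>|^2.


For states separated by angle theta on Bloch sphere:
F = cos^2(theta/2)
theta = 6*pi/9 = 2.0944
theta/2 = 1.0472
cos(theta/2) = 0.5000
F = 0.2500

0.2500


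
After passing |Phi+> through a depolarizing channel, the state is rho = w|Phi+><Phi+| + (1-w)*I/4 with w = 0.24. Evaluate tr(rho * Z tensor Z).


|Phi+> = (|00> + |11>)/sqrt(2)
For the pure Bell state, <Z_A Z_B> = +1 (Bell-state Pauli correlator).
The maximally-mixed part I/4 has tr(I/4 * P tensor P) = 0 for any traceless Pauli P.
So <Z_A Z_B>_rho = w * (+1) + (1 - w) * 0
= 0.24 * (+1)
= 0.2400

0.2400


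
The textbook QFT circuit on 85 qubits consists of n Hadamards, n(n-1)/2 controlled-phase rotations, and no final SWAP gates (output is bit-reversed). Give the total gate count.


Hadamard gates: 85
Controlled rotations: n*(n-1)/2 = 85*84/2 = 3570
SWAP gates: 0 (omitted)
Total = 85 + 3570
= 3655

3655


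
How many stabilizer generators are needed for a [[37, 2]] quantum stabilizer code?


For an [[n,k]] stabilizer code:
Number of stabilizer generators = n - k
= 37 - 2
= 35

35


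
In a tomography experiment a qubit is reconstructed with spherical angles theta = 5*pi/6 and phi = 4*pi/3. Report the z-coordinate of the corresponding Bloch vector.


theta = 2.6180, phi = 4.1888
r_z = cos(theta) = -0.8660

-0.8660


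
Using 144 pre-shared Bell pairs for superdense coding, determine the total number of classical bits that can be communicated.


Superdense coding allows 2 classical bits per shared entangled pair.
144 pair(s) -> 2 * 144 = 288 classical bits

288


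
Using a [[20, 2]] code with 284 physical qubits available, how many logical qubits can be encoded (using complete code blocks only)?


Each code block uses 20 physical qubits for 2 logical qubit(s).
Number of complete blocks = floor(284 / 20) = 14
Logical qubits = 14 * 2
= 28

28


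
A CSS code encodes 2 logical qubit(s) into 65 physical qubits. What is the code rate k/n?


Code rate R = k/n
= 2/65
= 0.0308

0.0308


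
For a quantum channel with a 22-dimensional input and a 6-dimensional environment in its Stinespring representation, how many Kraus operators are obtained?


Tracing out the environment in an orthonormal basis {|i>_E} gives Kraus operators K_i = <i|_E U |0>_E.
Number of Kraus operators = dim(H_env) = d_env
= 6

6


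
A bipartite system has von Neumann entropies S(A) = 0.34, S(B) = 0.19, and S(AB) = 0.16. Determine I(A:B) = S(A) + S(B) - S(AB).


I(A:B) = S(A) + S(B) - S(AB)
= 0.34 + 0.19 - 0.16
= 0.3700

0.3700


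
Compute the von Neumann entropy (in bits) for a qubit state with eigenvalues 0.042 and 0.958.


S = -p*log2(p) - (1-p)*log2(1-p)
p = 0.0420, 1-p = 0.9580
= -0.0420 * log2(0.0420) - 0.9580 * log2(0.9580)
= -(-0.1921) - (-0.0593)
= 0.2514

0.2514


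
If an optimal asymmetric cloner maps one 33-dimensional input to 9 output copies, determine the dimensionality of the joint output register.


Output space = H^(tensor 9) where dim(H) = 33
dim = 33^9
= 1089 (after 2 factors)
= 35937 (after 3 factors)
= 1185921 (after 4 factors)
= 39135393 (after 5 factors)
= 1291467969 (after 6 factors)
= 42618442977 (after 7 factors)
= 1406408618241 (after 8 factors)
= 46411484401953 (after 9 factors)
= 46411484401953

46411484401953


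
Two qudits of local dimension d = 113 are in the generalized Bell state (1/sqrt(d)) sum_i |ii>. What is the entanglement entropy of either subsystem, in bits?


For a maximally entangled state in d x d:
S = log2(d) = log2(113)
= 6.8202

6.8202


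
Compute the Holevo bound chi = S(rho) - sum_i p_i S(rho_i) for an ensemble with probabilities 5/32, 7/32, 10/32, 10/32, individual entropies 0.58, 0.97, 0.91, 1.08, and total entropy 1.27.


chi = S(rho) - sum_i p_i * S(rho_i)
Weighted entropy = 5/32 * 0.58 + 7/32 * 0.97 + 10/32 * 0.91 + 10/32 * 1.08
= 0.9247
chi = 1.27 - 0.9247
= 0.3453

0.3453


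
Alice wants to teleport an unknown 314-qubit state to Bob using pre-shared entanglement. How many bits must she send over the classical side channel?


Quantum teleportation requires 2 classical bits per qubit teleported.
314 qubit(s) -> 2 * 314 = 628 classical bits

628


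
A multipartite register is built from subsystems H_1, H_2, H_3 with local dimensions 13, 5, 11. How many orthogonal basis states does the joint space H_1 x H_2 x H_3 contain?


dim(H_1 x H_2 x H_3) = 13 * 5 * 11
= 65 * 11
= 715

715


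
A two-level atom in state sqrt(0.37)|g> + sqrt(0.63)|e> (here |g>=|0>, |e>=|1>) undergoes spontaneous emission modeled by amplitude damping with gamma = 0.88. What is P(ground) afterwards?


For amplitude damping with parameter gamma on state sqrt(a)|0> + sqrt(b)|1>:
alpha^2 = 0.37, beta^2 = 0.63
P(|0>) = alpha^2 + gamma * beta^2
= 0.37 + 0.88 * 0.63
= 0.37 + 0.5544
= 0.9244

0.9244


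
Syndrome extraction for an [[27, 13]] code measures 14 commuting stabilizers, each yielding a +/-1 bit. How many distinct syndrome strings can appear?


Each stabilizer generator gives a binary (+1 or -1) measurement outcome.
With 14 independent generators:
Total syndromes = 2^14
= 16384

16384


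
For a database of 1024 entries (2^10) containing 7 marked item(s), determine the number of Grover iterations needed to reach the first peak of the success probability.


After j Grover iterations the success probability is P(j) = sin^2((2j+1)*theta), where sin(theta) = sqrt(k/N).
N = 2^10 = 1024, k = 7
sin(theta) = sqrt(k/N) = 0.08267972847
theta = arcsin(sqrt(k/N)) = 0.08277421834 rad
P(j) reaches its first maximum when (2j+1)*theta is as close as possible to pi/2, i.e. j = round(pi/(4*theta) - 1/2).
pi/(4*theta) - 1/2 = 8.9884
(For comparison, the common estimate pi/4 * sqrt(N/k) = 9.4993; the exact maximiser is used here.)
Optimal iterations = 9

9


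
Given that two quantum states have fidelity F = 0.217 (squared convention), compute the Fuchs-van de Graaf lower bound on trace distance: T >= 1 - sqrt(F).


Fuchs-van de Graaf (squared-fidelity convention): 1 - sqrt(F) <= T <= sqrt(1 - F).
Lower bound: T >= 1 - sqrt(F)
sqrt(F) = sqrt(0.217) = 0.4658
T >= 1 - 0.4658
T >= 0.5342

0.5342


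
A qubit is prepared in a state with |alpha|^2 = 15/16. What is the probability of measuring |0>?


|alpha|^2 = 15/16 = 0.9375
|beta|^2 = 1 - 15/16 = 1/16 = 0.0625
P(|0>) = |alpha|^2 = 0.9375

0.9375


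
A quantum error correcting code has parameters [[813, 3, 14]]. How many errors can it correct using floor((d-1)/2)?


Code parameters: [[813, 3, 14]], distance d = 14.
Number of correctable errors = floor((d-1)/2)
= floor((14 - 1)/2)
= floor(13/2)
= 6

6


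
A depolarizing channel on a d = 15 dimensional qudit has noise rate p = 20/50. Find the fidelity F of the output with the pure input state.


F = (1-p) + p/d
= (1 - 0.4000) + 0.4000/15
= 0.6000 + 0.0267
= 0.6267

0.6267


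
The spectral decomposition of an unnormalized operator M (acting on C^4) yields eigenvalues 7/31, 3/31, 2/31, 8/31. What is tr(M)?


tr(M) = sum of eigenvalues
= 7/31 + 3/31 + 2/31 + 8/31
= 20/31
= 0.6452

0.6452


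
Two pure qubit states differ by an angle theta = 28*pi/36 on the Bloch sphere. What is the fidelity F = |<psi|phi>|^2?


For states separated by angle theta on Bloch sphere:
F = cos^2(theta/2)
theta = 28*pi/36 = 2.4435
theta/2 = 1.2217
cos(theta/2) = 0.3420
F = 0.1170

0.1170


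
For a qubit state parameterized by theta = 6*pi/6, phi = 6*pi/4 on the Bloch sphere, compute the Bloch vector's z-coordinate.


theta = 3.1416, phi = 4.7124
r_z = cos(theta) = -1.0000

-1.0000


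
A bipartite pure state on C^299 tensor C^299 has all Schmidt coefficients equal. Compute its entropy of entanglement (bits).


For a maximally entangled state in d x d:
S = log2(d) = log2(299)
= 8.2240

8.2240


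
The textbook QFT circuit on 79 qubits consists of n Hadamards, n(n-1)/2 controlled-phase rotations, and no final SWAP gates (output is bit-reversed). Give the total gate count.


Hadamard gates: 79
Controlled rotations: n*(n-1)/2 = 79*78/2 = 3081
SWAP gates: 0 (omitted)
Total = 79 + 3081
= 3160

3160


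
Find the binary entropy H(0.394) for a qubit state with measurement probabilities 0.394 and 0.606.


S = -p*log2(p) - (1-p)*log2(1-p)
p = 0.3940, 1-p = 0.6060
= -0.3940 * log2(0.3940) - 0.6060 * log2(0.6060)
= -(-0.5294) - (-0.4379)
= 0.9673

0.9673


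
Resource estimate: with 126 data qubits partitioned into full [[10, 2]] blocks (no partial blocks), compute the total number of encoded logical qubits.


Each code block uses 10 physical qubits for 2 logical qubit(s).
Number of complete blocks = floor(126 / 10) = 12
Logical qubits = 12 * 2
= 24

24


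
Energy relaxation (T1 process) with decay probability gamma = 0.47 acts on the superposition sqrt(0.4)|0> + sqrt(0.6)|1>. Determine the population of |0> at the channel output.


For amplitude damping with parameter gamma on state sqrt(a)|0> + sqrt(b)|1>:
alpha^2 = 0.4, beta^2 = 0.6
P(|0>) = alpha^2 + gamma * beta^2
= 0.4 + 0.47 * 0.6
= 0.4 + 0.2820
= 0.6820

0.6820


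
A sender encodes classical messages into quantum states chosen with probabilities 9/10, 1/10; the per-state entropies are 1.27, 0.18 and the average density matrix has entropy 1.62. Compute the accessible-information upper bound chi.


chi = S(rho) - sum_i p_i * S(rho_i)
Weighted entropy = 9/10 * 1.27 + 1/10 * 0.18
= 1.1610
chi = 1.62 - 1.1610
= 0.4590

0.4590


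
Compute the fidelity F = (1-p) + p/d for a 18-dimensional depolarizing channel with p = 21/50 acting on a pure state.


F = (1-p) + p/d
= (1 - 0.4200) + 0.4200/18
= 0.5800 + 0.0233
= 0.6033

0.6033


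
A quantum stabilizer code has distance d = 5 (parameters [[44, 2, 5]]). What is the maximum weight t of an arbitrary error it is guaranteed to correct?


Code parameters: [[44, 2, 5]], distance d = 5.
Number of correctable errors = floor((d-1)/2)
= floor((5 - 1)/2)
= floor(4/2)
= 2

2


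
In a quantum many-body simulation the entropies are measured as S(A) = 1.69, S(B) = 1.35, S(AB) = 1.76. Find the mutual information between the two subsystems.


I(A:B) = S(A) + S(B) - S(AB)
= 1.69 + 1.35 - 1.76
= 1.2800

1.2800


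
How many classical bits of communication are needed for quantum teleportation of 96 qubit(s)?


Quantum teleportation requires 2 classical bits per qubit teleported.
96 qubit(s) -> 2 * 96 = 192 classical bits

192


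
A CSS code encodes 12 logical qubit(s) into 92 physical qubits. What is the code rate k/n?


Code rate R = k/n
= 12/92
= 0.1304

0.1304


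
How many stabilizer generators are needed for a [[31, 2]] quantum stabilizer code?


For an [[n,k]] stabilizer code:
Number of stabilizer generators = n - k
= 31 - 2
= 29

29


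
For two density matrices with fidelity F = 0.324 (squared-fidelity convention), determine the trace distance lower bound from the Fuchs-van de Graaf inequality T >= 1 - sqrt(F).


Fuchs-van de Graaf (squared-fidelity convention): 1 - sqrt(F) <= T <= sqrt(1 - F).
Lower bound: T >= 1 - sqrt(F)
sqrt(F) = sqrt(0.324) = 0.5692
T >= 1 - 0.5692
T >= 0.4308

0.4308


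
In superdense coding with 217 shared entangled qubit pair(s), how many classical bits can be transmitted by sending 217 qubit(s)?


Superdense coding allows 2 classical bits per shared entangled pair.
217 pair(s) -> 2 * 217 = 434 classical bits

434


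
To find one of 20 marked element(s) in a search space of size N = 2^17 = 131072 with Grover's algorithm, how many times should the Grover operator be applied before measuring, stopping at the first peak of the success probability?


After j Grover iterations the success probability is P(j) = sin^2((2j+1)*theta), where sin(theta) = sqrt(k/N).
N = 2^17 = 131072, k = 20
sin(theta) = sqrt(k/N) = 0.01235264711
theta = arcsin(sqrt(k/N)) = 0.01235296128 rad
P(j) reaches its first maximum when (2j+1)*theta is as close as possible to pi/2, i.e. j = round(pi/(4*theta) - 1/2).
pi/(4*theta) - 1/2 = 63.0797
(For comparison, the common estimate pi/4 * sqrt(N/k) = 63.5814; the exact maximiser is used here.)
Optimal iterations = 63

63


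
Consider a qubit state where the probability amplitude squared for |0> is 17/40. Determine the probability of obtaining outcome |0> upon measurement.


|alpha|^2 = 17/40 = 0.4250
|beta|^2 = 1 - 17/40 = 23/40 = 0.5750
P(|0>) = |alpha|^2 = 0.4250

0.4250


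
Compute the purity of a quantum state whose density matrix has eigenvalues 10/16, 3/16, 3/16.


tr(rho^2) = sum of eigenvalues squared
= (10/16)^2 + (3/16)^2 + (3/16)^2
= (100 + 9 + 9) / 256
= 118/256
= 0.4609

0.4609


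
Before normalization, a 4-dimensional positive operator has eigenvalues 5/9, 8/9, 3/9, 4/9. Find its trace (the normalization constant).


tr(M) = sum of eigenvalues
= 5/9 + 8/9 + 3/9 + 4/9
= 20/9
= 2.2222

2.2222


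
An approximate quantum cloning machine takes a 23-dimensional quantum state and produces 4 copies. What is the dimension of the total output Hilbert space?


Output space = H^(tensor 4) where dim(H) = 23
dim = 23^4
= 529 (after 2 factors)
= 12167 (after 3 factors)
= 279841 (after 4 factors)
= 279841

279841


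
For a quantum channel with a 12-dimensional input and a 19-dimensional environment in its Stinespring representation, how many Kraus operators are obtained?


Tracing out the environment in an orthonormal basis {|i>_E} gives Kraus operators K_i = <i|_E U |0>_E.
Number of Kraus operators = dim(H_env) = d_env
= 19

19


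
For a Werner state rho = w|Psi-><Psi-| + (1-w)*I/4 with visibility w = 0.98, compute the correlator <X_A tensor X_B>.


|Psi-> = (|01> - |10>)/sqrt(2)
For the pure Bell state, <X_A X_B> = -1 (Bell-state Pauli correlator).
The maximally-mixed part I/4 has tr(I/4 * P tensor P) = 0 for any traceless Pauli P.
So <X_A X_B>_rho = w * (-1) + (1 - w) * 0
= 0.98 * (-1)
= -0.9800

-0.9800


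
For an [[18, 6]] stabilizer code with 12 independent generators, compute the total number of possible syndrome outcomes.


Each stabilizer generator gives a binary (+1 or -1) measurement outcome.
With 12 independent generators:
Total syndromes = 2^12
= 4096

4096


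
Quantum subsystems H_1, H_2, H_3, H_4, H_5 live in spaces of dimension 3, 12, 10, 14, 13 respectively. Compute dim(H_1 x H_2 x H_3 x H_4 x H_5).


dim(H_1 x H_2 x H_3 x H_4 x H_5) = 3 * 12 * 10 * 14 * 13
= 36 * 10 * 14 * 13
= 360 * 14 * 13
= 5040 * 13
= 65520

65520


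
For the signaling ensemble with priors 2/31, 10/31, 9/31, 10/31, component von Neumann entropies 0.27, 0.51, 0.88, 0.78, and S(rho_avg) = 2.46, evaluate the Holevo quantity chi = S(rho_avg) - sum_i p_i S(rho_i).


chi = S(rho) - sum_i p_i * S(rho_i)
Weighted entropy = 2/31 * 0.27 + 10/31 * 0.51 + 9/31 * 0.88 + 10/31 * 0.78
= 0.6890
chi = 2.46 - 0.6890
= 1.7710

1.7710


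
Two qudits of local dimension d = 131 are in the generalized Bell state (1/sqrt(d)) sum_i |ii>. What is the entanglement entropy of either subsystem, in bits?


For a maximally entangled state in d x d:
S = log2(d) = log2(131)
= 7.0334

7.0334


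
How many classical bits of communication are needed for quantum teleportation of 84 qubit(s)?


Quantum teleportation requires 2 classical bits per qubit teleported.
84 qubit(s) -> 2 * 84 = 168 classical bits

168


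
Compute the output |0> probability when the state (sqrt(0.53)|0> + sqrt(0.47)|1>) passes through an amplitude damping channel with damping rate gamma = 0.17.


For amplitude damping with parameter gamma on state sqrt(a)|0> + sqrt(b)|1>:
alpha^2 = 0.53, beta^2 = 0.47
P(|0>) = alpha^2 + gamma * beta^2
= 0.53 + 0.17 * 0.47
= 0.53 + 0.0799
= 0.6099

0.6099


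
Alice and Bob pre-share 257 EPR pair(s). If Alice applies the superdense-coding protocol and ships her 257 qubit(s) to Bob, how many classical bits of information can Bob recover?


Superdense coding allows 2 classical bits per shared entangled pair.
257 pair(s) -> 2 * 257 = 514 classical bits

514


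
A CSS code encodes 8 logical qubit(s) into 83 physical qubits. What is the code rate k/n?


Code rate R = k/n
= 8/83
= 0.0964

0.0964


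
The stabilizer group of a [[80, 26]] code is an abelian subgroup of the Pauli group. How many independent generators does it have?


For an [[n,k]] stabilizer code:
Number of stabilizer generators = n - k
= 80 - 26
= 54

54


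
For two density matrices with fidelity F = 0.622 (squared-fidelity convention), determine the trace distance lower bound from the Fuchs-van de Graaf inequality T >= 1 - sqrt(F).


Fuchs-van de Graaf (squared-fidelity convention): 1 - sqrt(F) <= T <= sqrt(1 - F).
Lower bound: T >= 1 - sqrt(F)
sqrt(F) = sqrt(0.622) = 0.7887
T >= 1 - 0.7887
T >= 0.2113

0.2113


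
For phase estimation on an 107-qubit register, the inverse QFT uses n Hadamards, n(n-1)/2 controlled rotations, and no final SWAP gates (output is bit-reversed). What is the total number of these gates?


Hadamard gates: 107
Controlled rotations: n*(n-1)/2 = 107*106/2 = 5671
SWAP gates: 0 (omitted)
Total = 107 + 5671
= 5778

5778


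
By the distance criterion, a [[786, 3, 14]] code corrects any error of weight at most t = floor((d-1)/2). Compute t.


Code parameters: [[786, 3, 14]], distance d = 14.
Number of correctable errors = floor((d-1)/2)
= floor((14 - 1)/2)
= floor(13/2)
= 6

6


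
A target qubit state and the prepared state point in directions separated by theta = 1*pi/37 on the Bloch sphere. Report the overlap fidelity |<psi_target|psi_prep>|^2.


For states separated by angle theta on Bloch sphere:
F = cos^2(theta/2)
theta = 1*pi/37 = 0.0849
theta/2 = 0.0425
cos(theta/2) = 0.9991
F = 0.9982

0.9982


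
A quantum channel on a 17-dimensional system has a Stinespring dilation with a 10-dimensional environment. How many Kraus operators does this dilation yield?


Tracing out the environment in an orthonormal basis {|i>_E} gives Kraus operators K_i = <i|_E U |0>_E.
Number of Kraus operators = dim(H_env) = d_env
= 10

10


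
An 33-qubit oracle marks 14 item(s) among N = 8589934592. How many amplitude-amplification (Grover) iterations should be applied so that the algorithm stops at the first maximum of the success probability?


After j Grover iterations the success probability is P(j) = sin^2((2j+1)*theta), where sin(theta) = sqrt(k/N).
N = 2^33 = 8589934592, k = 14
sin(theta) = sqrt(k/N) = 4.037096117e-05
theta = arcsin(sqrt(k/N)) = 4.037096118e-05 rad
P(j) reaches its first maximum when (2j+1)*theta is as close as possible to pi/2, i.e. j = round(pi/(4*theta) - 1/2).
pi/(4*theta) - 1/2 = 19454.0322
(For comparison, the common estimate pi/4 * sqrt(N/k) = 19454.5322; the exact maximiser is used here.)
Optimal iterations = 19454

19454


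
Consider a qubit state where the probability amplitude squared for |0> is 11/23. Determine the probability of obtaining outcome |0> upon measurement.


|alpha|^2 = 11/23 = 0.4783
|beta|^2 = 1 - 11/23 = 12/23 = 0.5217
P(|0>) = |alpha|^2 = 0.4783

0.4783


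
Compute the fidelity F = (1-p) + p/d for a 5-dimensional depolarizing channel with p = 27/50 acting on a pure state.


F = (1-p) + p/d
= (1 - 0.5400) + 0.5400/5
= 0.4600 + 0.1080
= 0.5680

0.5680


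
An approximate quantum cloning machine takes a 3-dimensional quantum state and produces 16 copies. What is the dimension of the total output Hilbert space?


Output space = H^(tensor 16) where dim(H) = 3
dim = 3^16
= 9 (after 2 factors)
= 27 (after 3 factors)
= 81 (after 4 factors)
= 243 (after 5 factors)
= 729 (after 6 factors)
= 2187 (after 7 factors)
= 6561 (after 8 factors)
= 19683 (after 9 factors)
= 59049 (after 10 factors)
= 177147 (after 11 factors)
= 531441 (after 12 factors)
= 1594323 (after 13 factors)
= 4782969 (after 14 factors)
= 14348907 (after 15 factors)
= 43046721 (after 16 factors)
= 43046721

43046721


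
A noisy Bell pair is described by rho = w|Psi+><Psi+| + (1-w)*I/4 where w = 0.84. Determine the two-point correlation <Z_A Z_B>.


|Psi+> = (|01> + |10>)/sqrt(2)
For the pure Bell state, <Z_A Z_B> = -1 (Bell-state Pauli correlator).
The maximally-mixed part I/4 has tr(I/4 * P tensor P) = 0 for any traceless Pauli P.
So <Z_A Z_B>_rho = w * (-1) + (1 - w) * 0
= 0.84 * (-1)
= -0.8400

-0.8400


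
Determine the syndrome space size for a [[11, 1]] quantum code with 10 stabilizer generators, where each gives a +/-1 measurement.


Each stabilizer generator gives a binary (+1 or -1) measurement outcome.
With 10 independent generators:
Total syndromes = 2^10
= 1024

1024


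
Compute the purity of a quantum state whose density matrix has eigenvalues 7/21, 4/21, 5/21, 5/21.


tr(rho^2) = sum of eigenvalues squared
= (7/21)^2 + (4/21)^2 + (5/21)^2 + (5/21)^2
= (49 + 16 + 25 + 25) / 441
= 115/441
= 0.2608

0.2608


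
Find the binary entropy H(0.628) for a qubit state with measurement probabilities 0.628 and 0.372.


S = -p*log2(p) - (1-p)*log2(1-p)
p = 0.6280, 1-p = 0.3720
= -0.6280 * log2(0.6280) - 0.3720 * log2(0.3720)
= -(-0.4215) - (-0.5307)
= 0.9522

0.9522


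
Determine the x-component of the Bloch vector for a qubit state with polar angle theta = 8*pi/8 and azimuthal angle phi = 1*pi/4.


theta = 3.1416, phi = 0.7854
r_x = sin(theta)*cos(phi) = 0.0000 * 0.7071
r_x = 0.0000

0.0000


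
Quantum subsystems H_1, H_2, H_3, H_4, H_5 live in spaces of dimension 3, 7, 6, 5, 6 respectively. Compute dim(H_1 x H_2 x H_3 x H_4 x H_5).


dim(H_1 x H_2 x H_3 x H_4 x H_5) = 3 * 7 * 6 * 5 * 6
= 21 * 6 * 5 * 6
= 126 * 5 * 6
= 630 * 6
= 3780

3780


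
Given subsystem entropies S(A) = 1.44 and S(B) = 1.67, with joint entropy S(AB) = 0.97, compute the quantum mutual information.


I(A:B) = S(A) + S(B) - S(AB)
= 1.44 + 1.67 - 0.97
= 2.1400

2.1400


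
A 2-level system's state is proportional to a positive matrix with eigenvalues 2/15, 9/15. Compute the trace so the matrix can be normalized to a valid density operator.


tr(M) = sum of eigenvalues
= 2/15 + 9/15
= 11/15
= 0.7333

0.7333


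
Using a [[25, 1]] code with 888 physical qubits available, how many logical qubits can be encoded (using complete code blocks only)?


Each code block uses 25 physical qubits for 1 logical qubit(s).
Number of complete blocks = floor(888 / 25) = 35
Logical qubits = 35 * 1
= 35

35


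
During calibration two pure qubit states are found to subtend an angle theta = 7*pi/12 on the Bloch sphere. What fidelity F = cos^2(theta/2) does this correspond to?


For states separated by angle theta on Bloch sphere:
F = cos^2(theta/2)
theta = 7*pi/12 = 1.8326
theta/2 = 0.9163
cos(theta/2) = 0.6088
F = 0.3706

0.3706


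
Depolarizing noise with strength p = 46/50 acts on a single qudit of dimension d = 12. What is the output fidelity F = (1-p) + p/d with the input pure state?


F = (1-p) + p/d
= (1 - 0.9200) + 0.9200/12
= 0.0800 + 0.0767
= 0.1567

0.1567


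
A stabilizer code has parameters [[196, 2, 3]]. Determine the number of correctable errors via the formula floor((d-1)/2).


Code parameters: [[196, 2, 3]], distance d = 3.
Number of correctable errors = floor((d-1)/2)
= floor((3 - 1)/2)
= floor(2/2)
= 1

1


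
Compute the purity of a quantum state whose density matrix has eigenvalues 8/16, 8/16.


tr(rho^2) = sum of eigenvalues squared
= (8/16)^2 + (8/16)^2
= (64 + 64) / 256
= 128/256
= 0.5000

0.5000


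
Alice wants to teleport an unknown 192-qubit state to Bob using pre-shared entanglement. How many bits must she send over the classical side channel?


Quantum teleportation requires 2 classical bits per qubit teleported.
192 qubit(s) -> 2 * 192 = 384 classical bits

384


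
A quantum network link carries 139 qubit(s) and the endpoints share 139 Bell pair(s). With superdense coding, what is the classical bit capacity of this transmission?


Superdense coding allows 2 classical bits per shared entangled pair.
139 pair(s) -> 2 * 139 = 278 classical bits

278


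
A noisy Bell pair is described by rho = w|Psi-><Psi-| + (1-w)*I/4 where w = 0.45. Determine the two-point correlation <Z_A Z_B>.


|Psi-> = (|01> - |10>)/sqrt(2)
For the pure Bell state, <Z_A Z_B> = -1 (Bell-state Pauli correlator).
The maximally-mixed part I/4 has tr(I/4 * P tensor P) = 0 for any traceless Pauli P.
So <Z_A Z_B>_rho = w * (-1) + (1 - w) * 0
= 0.45 * (-1)
= -0.4500

-0.4500


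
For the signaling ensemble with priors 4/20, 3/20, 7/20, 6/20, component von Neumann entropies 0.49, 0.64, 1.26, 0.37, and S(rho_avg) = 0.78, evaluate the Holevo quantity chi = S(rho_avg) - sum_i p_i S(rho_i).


chi = S(rho) - sum_i p_i * S(rho_i)
Weighted entropy = 4/20 * 0.49 + 3/20 * 0.64 + 7/20 * 1.26 + 6/20 * 0.37
= 0.7460
chi = 0.78 - 0.7460
= 0.0340

0.0340


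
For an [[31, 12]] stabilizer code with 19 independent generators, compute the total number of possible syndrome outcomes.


Each stabilizer generator gives a binary (+1 or -1) measurement outcome.
With 19 independent generators:
Total syndromes = 2^19
= 524288

524288


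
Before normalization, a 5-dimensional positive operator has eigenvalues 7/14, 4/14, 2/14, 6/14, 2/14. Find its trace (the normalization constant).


tr(M) = sum of eigenvalues
= 7/14 + 4/14 + 2/14 + 6/14 + 2/14
= 21/14
= 1.5000

1.5000


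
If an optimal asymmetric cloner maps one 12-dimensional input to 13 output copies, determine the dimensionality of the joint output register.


Output space = H^(tensor 13) where dim(H) = 12
dim = 12^13
= 144 (after 2 factors)
= 1728 (after 3 factors)
= 20736 (after 4 factors)
= 248832 (after 5 factors)
= 2985984 (after 6 factors)
= 35831808 (after 7 factors)
= 429981696 (after 8 factors)
= 5159780352 (after 9 factors)
= 61917364224 (after 10 factors)
= 743008370688 (after 11 factors)
= 8916100448256 (after 12 factors)
= 106993205379072 (after 13 factors)
= 106993205379072

106993205379072


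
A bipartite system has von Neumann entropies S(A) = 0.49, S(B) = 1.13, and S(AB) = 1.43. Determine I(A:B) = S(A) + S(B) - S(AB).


I(A:B) = S(A) + S(B) - S(AB)
= 0.49 + 1.13 - 1.43
= 0.1900

0.1900


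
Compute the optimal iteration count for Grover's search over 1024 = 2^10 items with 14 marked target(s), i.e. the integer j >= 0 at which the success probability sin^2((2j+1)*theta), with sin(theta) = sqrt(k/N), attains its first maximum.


After j Grover iterations the success probability is P(j) = sin^2((2j+1)*theta), where sin(theta) = sqrt(k/N).
N = 2^10 = 1024, k = 14
sin(theta) = sqrt(k/N) = 0.1169267933
theta = arcsin(sqrt(k/N)) = 0.1171948808 rad
P(j) reaches its first maximum when (2j+1)*theta is as close as possible to pi/2, i.e. j = round(pi/(4*theta) - 1/2).
pi/(4*theta) - 1/2 = 6.2016
(For comparison, the common estimate pi/4 * sqrt(N/k) = 6.7170; the exact maximiser is used here.)
Optimal iterations = 6

6


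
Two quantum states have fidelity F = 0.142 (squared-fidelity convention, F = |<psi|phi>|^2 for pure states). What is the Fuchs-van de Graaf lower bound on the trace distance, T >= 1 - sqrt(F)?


Fuchs-van de Graaf (squared-fidelity convention): 1 - sqrt(F) <= T <= sqrt(1 - F).
Lower bound: T >= 1 - sqrt(F)
sqrt(F) = sqrt(0.142) = 0.3768
T >= 1 - 0.3768
T >= 0.6232

0.6232


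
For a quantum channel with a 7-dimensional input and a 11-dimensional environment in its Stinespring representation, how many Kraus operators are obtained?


Tracing out the environment in an orthonormal basis {|i>_E} gives Kraus operators K_i = <i|_E U |0>_E.
Number of Kraus operators = dim(H_env) = d_env
= 11

11


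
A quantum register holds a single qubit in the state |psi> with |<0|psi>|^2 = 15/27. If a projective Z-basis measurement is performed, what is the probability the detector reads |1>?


|alpha|^2 = 15/27 = 0.5556
|beta|^2 = 1 - 15/27 = 12/27 = 0.4444
P(|1>) = |beta|^2 = 0.4444

0.4444


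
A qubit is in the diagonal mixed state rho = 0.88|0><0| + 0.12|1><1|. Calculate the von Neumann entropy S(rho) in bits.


S = -p*log2(p) - (1-p)*log2(1-p)
p = 0.8800, 1-p = 0.1200
= -0.8800 * log2(0.8800) - 0.1200 * log2(0.1200)
= -(-0.1623) - (-0.3671)
= 0.5294

0.5294


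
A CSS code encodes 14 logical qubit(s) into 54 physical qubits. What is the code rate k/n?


Code rate R = k/n
= 14/54
= 0.2593

0.2593


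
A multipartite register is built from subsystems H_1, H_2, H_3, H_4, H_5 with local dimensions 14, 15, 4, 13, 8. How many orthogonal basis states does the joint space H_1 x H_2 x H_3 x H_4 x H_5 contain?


dim(H_1 x H_2 x H_3 x H_4 x H_5) = 14 * 15 * 4 * 13 * 8
= 210 * 4 * 13 * 8
= 840 * 13 * 8
= 10920 * 8
= 87360

87360


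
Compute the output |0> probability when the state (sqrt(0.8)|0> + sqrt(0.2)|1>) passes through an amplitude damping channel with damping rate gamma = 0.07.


For amplitude damping with parameter gamma on state sqrt(a)|0> + sqrt(b)|1>:
alpha^2 = 0.8, beta^2 = 0.2
P(|0>) = alpha^2 + gamma * beta^2
= 0.8 + 0.07 * 0.2
= 0.8 + 0.0140
= 0.8140

0.8140


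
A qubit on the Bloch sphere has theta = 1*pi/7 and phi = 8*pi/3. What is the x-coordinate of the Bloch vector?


theta = 0.4488, phi = 8.3776
r_x = sin(theta)*cos(phi) = 0.4339 * -0.5000
r_x = -0.2169

-0.2169


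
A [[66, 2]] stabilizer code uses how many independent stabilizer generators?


For an [[n,k]] stabilizer code:
Number of stabilizer generators = n - k
= 66 - 2
= 64

64


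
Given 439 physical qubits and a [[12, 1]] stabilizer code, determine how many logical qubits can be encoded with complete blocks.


Each code block uses 12 physical qubits for 1 logical qubit(s).
Number of complete blocks = floor(439 / 12) = 36
Logical qubits = 36 * 1
= 36

36


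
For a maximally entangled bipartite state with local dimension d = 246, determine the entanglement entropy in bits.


For a maximally entangled state in d x d:
S = log2(d) = log2(246)
= 7.9425

7.9425


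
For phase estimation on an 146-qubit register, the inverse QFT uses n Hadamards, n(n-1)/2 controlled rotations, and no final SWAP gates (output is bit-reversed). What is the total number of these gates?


Hadamard gates: 146
Controlled rotations: n*(n-1)/2 = 146*145/2 = 10585
SWAP gates: 0 (omitted)
Total = 146 + 10585
= 10731

10731


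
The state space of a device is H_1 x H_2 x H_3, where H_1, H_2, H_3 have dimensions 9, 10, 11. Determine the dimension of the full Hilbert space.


dim(H_1 x H_2 x H_3) = 9 * 10 * 11
= 90 * 11
= 990

990


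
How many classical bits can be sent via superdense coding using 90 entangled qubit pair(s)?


Superdense coding allows 2 classical bits per shared entangled pair.
90 pair(s) -> 2 * 90 = 180 classical bits

180


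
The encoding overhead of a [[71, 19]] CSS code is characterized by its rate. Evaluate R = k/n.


Code rate R = k/n
= 19/71
= 0.2676

0.2676


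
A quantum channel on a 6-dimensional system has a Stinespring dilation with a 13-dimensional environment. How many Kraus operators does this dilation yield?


Tracing out the environment in an orthonormal basis {|i>_E} gives Kraus operators K_i = <i|_E U |0>_E.
Number of Kraus operators = dim(H_env) = d_env
= 13

13


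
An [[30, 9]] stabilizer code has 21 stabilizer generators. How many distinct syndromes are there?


Each stabilizer generator gives a binary (+1 or -1) measurement outcome.
With 21 independent generators:
Total syndromes = 2^21
= 2097152

2097152


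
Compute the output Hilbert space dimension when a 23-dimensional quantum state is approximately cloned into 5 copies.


Output space = H^(tensor 5) where dim(H) = 23
dim = 23^5
= 529 (after 2 factors)
= 12167 (after 3 factors)
= 279841 (after 4 factors)
= 6436343 (after 5 factors)
= 6436343

6436343


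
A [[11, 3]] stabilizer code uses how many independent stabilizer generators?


For an [[n,k]] stabilizer code:
Number of stabilizer generators = n - k
= 11 - 3
= 8

8


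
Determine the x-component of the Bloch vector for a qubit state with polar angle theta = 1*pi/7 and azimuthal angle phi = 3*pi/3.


theta = 0.4488, phi = 3.1416
r_x = sin(theta)*cos(phi) = 0.4339 * -1.0000
r_x = -0.4339

-0.4339


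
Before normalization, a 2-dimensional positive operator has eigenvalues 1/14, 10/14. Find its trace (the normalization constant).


tr(M) = sum of eigenvalues
= 1/14 + 10/14
= 11/14
= 0.7857

0.7857


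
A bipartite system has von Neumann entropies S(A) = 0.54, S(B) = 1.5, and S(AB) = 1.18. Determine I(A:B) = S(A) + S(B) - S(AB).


I(A:B) = S(A) + S(B) - S(AB)
= 0.54 + 1.5 - 1.18
= 0.8600

0.8600


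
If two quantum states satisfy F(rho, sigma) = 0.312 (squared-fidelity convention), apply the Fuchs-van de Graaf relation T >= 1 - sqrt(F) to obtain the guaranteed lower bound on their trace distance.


Fuchs-van de Graaf (squared-fidelity convention): 1 - sqrt(F) <= T <= sqrt(1 - F).
Lower bound: T >= 1 - sqrt(F)
sqrt(F) = sqrt(0.312) = 0.5586
T >= 1 - 0.5586
T >= 0.4414

0.4414
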